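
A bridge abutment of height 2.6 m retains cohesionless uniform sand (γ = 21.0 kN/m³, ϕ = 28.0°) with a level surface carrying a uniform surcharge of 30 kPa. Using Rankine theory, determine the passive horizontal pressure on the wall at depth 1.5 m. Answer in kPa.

170 kPa

K_p = (1 + sin φ)/(1 − sin φ) = 2.770.
σ_v = γz + q = 21.0 × 1.5 + 30 = 61.50 kPa.
σ_h = K_p σ_v = 2.770 × 61.50 = 170.3 kPa.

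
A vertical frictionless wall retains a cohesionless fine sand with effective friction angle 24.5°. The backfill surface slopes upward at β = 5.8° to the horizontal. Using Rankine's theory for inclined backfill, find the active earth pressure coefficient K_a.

K_a = cos β · (cos β − √(cos²β − cos²φ)) / (cos β + √(cos²β − cos²φ)).
cos β = 0.9949, cos φ = 0.9100, √(cos²β − cos²φ) = 0.4022.
K_a = 0.9949 × (0.9949 − 0.4022)/(0.9949 + 0.4022) = 0.4221.

0.422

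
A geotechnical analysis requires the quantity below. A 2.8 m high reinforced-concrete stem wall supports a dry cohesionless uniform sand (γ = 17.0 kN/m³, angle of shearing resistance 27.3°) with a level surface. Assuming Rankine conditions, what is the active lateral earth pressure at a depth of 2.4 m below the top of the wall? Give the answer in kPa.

15.1 kPa

K_a = (1 − sin φ)/(1 + sin φ) = 0.3711.
σ_h = K_a γ z = 0.3711 × 17.0 × 2.4 = 15.14 kPa.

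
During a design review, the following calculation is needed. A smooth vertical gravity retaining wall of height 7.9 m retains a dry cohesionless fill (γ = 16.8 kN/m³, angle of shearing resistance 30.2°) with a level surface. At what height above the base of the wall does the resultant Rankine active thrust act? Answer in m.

2.63 m

K_a = 0.3307.
The pressure distribution is triangular, so the resultant acts at H/3 above the base = 7.9/3 = 2.633 m.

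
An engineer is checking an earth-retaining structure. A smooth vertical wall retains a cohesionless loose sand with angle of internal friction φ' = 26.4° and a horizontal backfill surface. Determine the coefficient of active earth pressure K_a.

0.384

K_a = tan²(45° − φ/2) = tan²(31.80°) = 0.3844.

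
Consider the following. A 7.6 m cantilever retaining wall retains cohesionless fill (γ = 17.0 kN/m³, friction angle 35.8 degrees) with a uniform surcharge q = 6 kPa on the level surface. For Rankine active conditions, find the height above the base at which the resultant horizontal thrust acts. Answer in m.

K_a = 0.2619.
Triangular part P₁ = ½K_aγH² = 128.6 at H/3 = 2.533 m; rectangular part P₂ = K_a q H = 11.94 at H/2 = 3.800 m.
ȳ = (P₁·2.533 + P₂·3.800)/(P₁+P₂) = 2.641 m.

2.64 m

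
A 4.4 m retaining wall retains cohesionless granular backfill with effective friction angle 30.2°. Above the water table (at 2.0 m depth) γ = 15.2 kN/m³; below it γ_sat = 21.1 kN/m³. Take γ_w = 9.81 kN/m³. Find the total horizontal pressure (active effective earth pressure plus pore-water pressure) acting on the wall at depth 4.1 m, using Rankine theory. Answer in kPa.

K_a = (1 − sin φ)/(1 + sin φ) = 0.3307.
γ' = 21.1 − 9.81 = 11.29 kN/m³.
Effective vertical stress at 4.1 m: σ'_v = 15.2×2.0 + 11.29×2.10 = 54.11 kPa.
σ'_h = K_a σ'_v = 0.3307 × 54.11 = 17.89 kPa; u = γ_w × 2.10 = 20.60 kPa.
Total σ_h = 17.89 + 20.60 = 38.49 kPa.

38.5 kPa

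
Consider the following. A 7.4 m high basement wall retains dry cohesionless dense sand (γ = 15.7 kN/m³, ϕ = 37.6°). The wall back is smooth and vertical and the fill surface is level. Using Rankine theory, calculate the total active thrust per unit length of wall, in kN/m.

K_a = tan²(45° − φ/2) = 0.2421.
P_a = ½ K_a γ H² = 0.5 × 0.2421 × 15.7 × 7.4² = 104.1 kN/m.

104 kN/m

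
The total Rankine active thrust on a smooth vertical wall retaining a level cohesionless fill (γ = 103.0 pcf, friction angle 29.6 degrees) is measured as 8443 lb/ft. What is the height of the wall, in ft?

22.0 ft

K_a = 0.3387. P_a = ½ K_a γ H² ⇒ H = √(2P_a/(K_a γ)).
H = √(2×8443/(0.3387×103.0)) = 22.00 ft.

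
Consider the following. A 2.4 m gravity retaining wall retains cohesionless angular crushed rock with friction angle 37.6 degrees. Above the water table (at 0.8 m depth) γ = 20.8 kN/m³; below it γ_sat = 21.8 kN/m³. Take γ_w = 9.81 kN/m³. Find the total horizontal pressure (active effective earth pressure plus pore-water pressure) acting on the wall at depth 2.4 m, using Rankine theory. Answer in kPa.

K_a = (1 − sin φ)/(1 + sin φ) = 0.2421.
γ' = 21.8 − 9.81 = 11.99 kN/m³.
Effective vertical stress at 2.4 m: σ'_v = 20.8×0.8 + 11.99×1.60 = 35.82 kPa.
σ'_h = K_a σ'_v = 0.2421 × 35.82 = 8.674 kPa; u = γ_w × 1.60 = 15.70 kPa.
Total σ_h = 8.674 + 15.70 = 24.37 kPa.

24.4 kPa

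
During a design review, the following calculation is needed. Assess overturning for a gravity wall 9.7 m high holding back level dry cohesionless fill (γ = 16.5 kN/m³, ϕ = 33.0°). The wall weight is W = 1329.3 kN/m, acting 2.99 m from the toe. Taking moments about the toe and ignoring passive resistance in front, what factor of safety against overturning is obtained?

K_a = tan²(45° − 33.0°/2) = 0.2948.
P_a = ½K_aγH² = 0.5×0.2948×16.5×9.7² = 228.8 kN/m, acting at H/3 = 3.233 m above the base.
Overturning moment M_o = P_a × H/3 = 228.8 × 3.233 = 739.9.
Resisting moment M_r = W × 2.99 = 1329.3 × 2.99 = 3975.
FS_overturning = M_r/M_o = 3975/739.9 = 5.372.

5.37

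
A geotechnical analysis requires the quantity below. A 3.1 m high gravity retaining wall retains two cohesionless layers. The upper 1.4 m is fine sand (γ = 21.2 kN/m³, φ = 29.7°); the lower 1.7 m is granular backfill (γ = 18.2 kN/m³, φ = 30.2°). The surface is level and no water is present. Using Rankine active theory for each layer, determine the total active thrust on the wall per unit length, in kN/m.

K_a1 = tan²(45°−29.7°/2) = 0.3374; K_a2 = tan²(45°−30.2°/2) = 0.3307.
Layer 1: σ at base = K_a1 γ₁ h₁ = 10.01 kPa; P₁ = ½×10.01×1.4 = 7.009.
Layer 2: σ_v at top = γ₁h₁ = 29.68; σ_h top = K_a2×29.68 = 9.814; σ_h base = K_a2×(29.68+18.2×1.7) = 20.04.
P₂ = ½(9.814+20.04)×1.7 = 25.38. Total P_a = 7.009+25.38 = 32.39 kN/m.

32.4 kN/m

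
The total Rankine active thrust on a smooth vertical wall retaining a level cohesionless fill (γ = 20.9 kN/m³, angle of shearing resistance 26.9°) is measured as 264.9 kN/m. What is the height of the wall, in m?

8.20 m

K_a = 0.3770. P_a = ½ K_a γ H² ⇒ H = √(2P_a/(K_a γ)).
H = √(2×264.9/(0.3770×20.9)) = 8.200 m.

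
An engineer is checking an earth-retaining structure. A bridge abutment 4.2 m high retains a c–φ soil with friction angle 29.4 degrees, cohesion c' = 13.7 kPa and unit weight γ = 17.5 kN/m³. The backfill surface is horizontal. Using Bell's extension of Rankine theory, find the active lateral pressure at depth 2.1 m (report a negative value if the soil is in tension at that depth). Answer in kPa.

-3.46 kPa

K_a = (1 − sin φ)/(1 + sin φ) = 0.3415.
σ_a = K_a γ z − 2c√K_a = 0.3415×17.5×2.1 − 2×13.7×0.5844 = -3.462 kPa.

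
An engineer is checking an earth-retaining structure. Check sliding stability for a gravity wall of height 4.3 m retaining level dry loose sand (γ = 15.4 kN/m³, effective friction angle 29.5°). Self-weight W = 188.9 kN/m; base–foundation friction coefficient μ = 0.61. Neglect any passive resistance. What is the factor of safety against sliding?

K_a = tan²(45° − 29.5°/2) = 0.3401.
P_a = ½K_aγH² = 0.5×0.3401×15.4×4.3² = 48.42 kN/m, acting at H/3 = 1.433 m above the base.
FS_sliding = μW / P_a = 0.61×188.9 / 48.42 = 2.380.

2.38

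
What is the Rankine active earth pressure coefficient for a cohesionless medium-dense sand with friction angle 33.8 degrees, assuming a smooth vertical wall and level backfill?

0.285

K_a = (1 − sin φ)/(1 + sin φ) = (1 − sin 33.8°)/(1 + sin 33.8°) = 0.2851.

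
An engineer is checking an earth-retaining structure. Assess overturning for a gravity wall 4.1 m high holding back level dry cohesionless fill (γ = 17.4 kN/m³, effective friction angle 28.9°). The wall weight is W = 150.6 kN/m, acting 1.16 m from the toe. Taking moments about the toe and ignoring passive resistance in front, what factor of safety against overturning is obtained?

K_a = tan²(45° − 28.9°/2) = 0.3484.
P_a = ½K_aγH² = 0.5×0.3484×17.4×4.1² = 50.95 kN/m, acting at H/3 = 1.367 m above the base.
Overturning moment M_o = P_a × H/3 = 50.95 × 1.367 = 69.63.
Resisting moment M_r = W × 1.16 = 150.6 × 1.16 = 174.7.
FS_overturning = M_r/M_o = 174.7/69.63 = 2.509.

2.51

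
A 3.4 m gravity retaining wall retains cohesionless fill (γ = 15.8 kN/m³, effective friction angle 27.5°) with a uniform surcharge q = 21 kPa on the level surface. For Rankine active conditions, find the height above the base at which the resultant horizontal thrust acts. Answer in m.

1.38 m

K_a = 0.3682.
Triangular part P₁ = ½K_aγH² = 33.63 at H/3 = 1.133 m; rectangular part P₂ = K_a q H = 26.29 at H/2 = 1.700 m.
ȳ = (P₁·1.133 + P₂·1.700)/(P₁+P₂) = 1.382 m.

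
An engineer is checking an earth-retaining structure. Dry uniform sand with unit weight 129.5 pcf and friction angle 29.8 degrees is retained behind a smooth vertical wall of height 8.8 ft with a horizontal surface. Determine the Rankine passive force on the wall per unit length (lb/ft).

K_p = tan²(45° + φ/2) = 2.976.
P_p = ½ K_p γ H² = 0.5 × 2.976 × 129.5 × 8.8² = 14920 lb/ft.

14900 lb/ft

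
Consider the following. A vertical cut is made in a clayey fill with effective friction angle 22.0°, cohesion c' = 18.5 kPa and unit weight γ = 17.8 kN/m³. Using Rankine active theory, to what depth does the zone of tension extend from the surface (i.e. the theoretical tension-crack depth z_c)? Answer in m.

K_a = tan²(45° − 22.0°/2) = 0.4550; √K_a = 0.6745.
The active pressure is zero where K_a γ z = 2c√K_a, so z_c = 2c/(γ√K_a) = 2×18.5/(17.8×0.6745) = 3.082 m.

3.08 m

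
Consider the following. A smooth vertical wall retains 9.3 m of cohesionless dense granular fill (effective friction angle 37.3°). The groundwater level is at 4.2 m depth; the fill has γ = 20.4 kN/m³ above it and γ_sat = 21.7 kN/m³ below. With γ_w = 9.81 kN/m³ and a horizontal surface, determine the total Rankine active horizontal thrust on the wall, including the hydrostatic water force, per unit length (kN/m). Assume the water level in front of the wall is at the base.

317 kN/m

K_a = tan²(45° − φ/2) = 0.2453.
γ' = 21.7 − 9.81 = 11.89 kN/m³. Depth below WT = 5.1 m.
σ'_h at WT = K_a γ d_w = 21.02 kPa; at base = 21.02 + K_a γ' × 5.1 = 35.90 kPa.
P₁ (0–4.2 m) = ½×21.02×4.2 = 44.14. P₂ (4.2–9.3 m) = ½(21.02+35.90)×5.1 = 145.1.
P_w = ½ γ_w h₂² = 0.5×9.81×5.1² = 127.6. Total = 44.14+145.1+127.6 = 316.9 kN/m.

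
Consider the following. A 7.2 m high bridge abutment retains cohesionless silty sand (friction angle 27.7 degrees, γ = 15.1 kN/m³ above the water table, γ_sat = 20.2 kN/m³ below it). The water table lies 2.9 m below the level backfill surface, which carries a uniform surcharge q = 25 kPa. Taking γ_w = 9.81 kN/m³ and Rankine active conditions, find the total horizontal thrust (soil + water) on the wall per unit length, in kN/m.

K_a = tan²(45° − φ/2) = 0.3653.
γ' = 20.2 − 9.81 = 10.39 kN/m³. h₂ = H − d_w = 4.3 m.
σ'_h: at surface K_a·q = 9.133; at WT K_a(q+γd_w) = 25.13; at base K_a(q+γd_w+γ'h₂) = 41.45 kPa.
P₁ = ½(9.133+25.13)×2.9 = 49.68; P₂ = ½(25.13+41.45)×4.3 = 143.2; P_w = ½γ_w h₂² = 90.69.
Total = 49.68+143.2+90.69 = 283.5 kN/m.

284 kN/m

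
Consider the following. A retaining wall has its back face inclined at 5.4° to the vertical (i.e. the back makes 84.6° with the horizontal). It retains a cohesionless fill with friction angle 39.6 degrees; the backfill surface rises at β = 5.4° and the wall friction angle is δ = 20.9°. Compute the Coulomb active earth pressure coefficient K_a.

0.255

K_a = sin²(α+φ) / [sin²α · sin(α−δ) · (1 + √{sin(φ+δ)sin(φ−β) / (sin(α−δ)sin(α+β))})²].
With α = 84.6°, φ = 39.6°, δ = 20.9°, β = 5.4°: K_a = 0.2547.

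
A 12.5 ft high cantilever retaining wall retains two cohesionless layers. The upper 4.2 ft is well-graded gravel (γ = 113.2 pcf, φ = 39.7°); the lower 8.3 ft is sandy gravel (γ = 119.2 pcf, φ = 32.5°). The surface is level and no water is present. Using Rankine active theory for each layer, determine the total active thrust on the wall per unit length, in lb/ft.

2640 lb/ft

K_a1 = tan²(45°−39.7°/2) = 0.2204; K_a2 = tan²(45°−32.5°/2) = 0.3010.
Layer 1: σ at base = K_a1 γ₁ h₁ = 104.8 psf; P₁ = ½×104.8×4.2 = 220.1.
Layer 2: σ_v at top = γ₁h₁ = 475.4; σ_h top = K_a2×475.4 = 143.1; σ_h base = K_a2×(475.4+119.2×8.3) = 440.9.
P₂ = ½(143.1+440.9)×8.3 = 2424. Total P_a = 220.1+2424 = 2644 lb/ft.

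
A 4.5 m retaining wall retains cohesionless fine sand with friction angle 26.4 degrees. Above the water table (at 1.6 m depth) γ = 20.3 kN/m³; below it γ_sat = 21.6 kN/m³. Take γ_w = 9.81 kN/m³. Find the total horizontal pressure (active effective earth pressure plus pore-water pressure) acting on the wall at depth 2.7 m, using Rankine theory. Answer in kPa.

28.3 kPa

K_a = (1 − sin φ)/(1 + sin φ) = 0.3844.
γ' = 21.6 − 9.81 = 11.79 kN/m³.
Effective vertical stress at 2.7 m: σ'_v = 20.3×1.6 + 11.79×1.10 = 45.45 kPa.
σ'_h = K_a σ'_v = 0.3844 × 45.45 = 17.47 kPa; u = γ_w × 1.10 = 10.79 kPa.
Total σ_h = 17.47 + 10.79 = 28.26 kPa.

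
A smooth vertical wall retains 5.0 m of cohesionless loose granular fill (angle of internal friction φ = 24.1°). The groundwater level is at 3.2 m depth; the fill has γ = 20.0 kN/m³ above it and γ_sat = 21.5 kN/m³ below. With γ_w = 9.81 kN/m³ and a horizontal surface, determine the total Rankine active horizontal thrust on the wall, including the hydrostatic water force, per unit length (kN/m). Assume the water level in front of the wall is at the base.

K_a = tan²(45° − φ/2) = 0.4201.
γ' = 21.5 − 9.81 = 11.69 kN/m³. Depth below WT = 1.8 m.
σ'_h at WT = K_a γ d_w = 26.89 kPa; at base = 26.89 + K_a γ' × 1.8 = 35.73 kPa.
P₁ (0–3.2 m) = ½×26.89×3.2 = 43.02. P₂ (3.2–5.0 m) = ½(26.89+35.73)×1.8 = 56.35.
P_w = ½ γ_w h₂² = 0.5×9.81×1.8² = 15.89. Total = 43.02+56.35+15.89 = 115.3 kN/m.

115 kN/m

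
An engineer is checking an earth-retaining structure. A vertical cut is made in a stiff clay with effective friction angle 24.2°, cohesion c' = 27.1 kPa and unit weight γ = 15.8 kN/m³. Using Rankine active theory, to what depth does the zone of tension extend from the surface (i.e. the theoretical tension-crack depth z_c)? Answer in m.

K_a = tan²(45° − 24.2°/2) = 0.4185; √K_a = 0.6469.
The active pressure is zero where K_a γ z = 2c√K_a, so z_c = 2c/(γ√K_a) = 2×27.1/(15.8×0.6469) = 5.303 m.

5.30 m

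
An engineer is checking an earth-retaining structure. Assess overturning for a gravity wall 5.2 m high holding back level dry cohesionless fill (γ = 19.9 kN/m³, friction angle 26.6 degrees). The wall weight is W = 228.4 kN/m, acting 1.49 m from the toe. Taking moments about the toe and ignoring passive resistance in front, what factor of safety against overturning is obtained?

1.91

K_a = tan²(45° − 26.6°/2) = 0.3814.
P_a = ½K_aγH² = 0.5×0.3814×19.9×5.2² = 102.6 kN/m, acting at H/3 = 1.733 m above the base.
Overturning moment M_o = P_a × H/3 = 102.6 × 1.733 = 177.9.
Resisting moment M_r = W × 1.49 = 228.4 × 1.49 = 340.3.
FS_overturning = M_r/M_o = 340.3/177.9 = 1.913.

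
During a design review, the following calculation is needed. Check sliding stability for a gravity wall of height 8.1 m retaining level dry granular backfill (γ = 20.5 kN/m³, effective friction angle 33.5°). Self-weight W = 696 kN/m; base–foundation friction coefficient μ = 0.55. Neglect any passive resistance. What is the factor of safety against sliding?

K_a = tan²(45° − 33.5°/2) = 0.2887.
P_a = ½K_aγH² = 0.5×0.2887×20.5×8.1² = 194.2 kN/m, acting at H/3 = 2.700 m above the base.
FS_sliding = μW / P_a = 0.55×696 / 194.2 = 1.972.

1.97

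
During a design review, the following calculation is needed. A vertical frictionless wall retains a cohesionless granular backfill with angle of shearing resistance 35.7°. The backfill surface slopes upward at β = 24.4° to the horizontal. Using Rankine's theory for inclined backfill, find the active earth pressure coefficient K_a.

0.343

K_a = cos β · (cos β − √(cos²β − cos²φ)) / (cos β + √(cos²β − cos²φ)).
cos β = 0.9107, cos φ = 0.8121, √(cos²β − cos²φ) = 0.4121.
K_a = 0.9107 × (0.9107 − 0.4121)/(0.9107 + 0.4121) = 0.3432.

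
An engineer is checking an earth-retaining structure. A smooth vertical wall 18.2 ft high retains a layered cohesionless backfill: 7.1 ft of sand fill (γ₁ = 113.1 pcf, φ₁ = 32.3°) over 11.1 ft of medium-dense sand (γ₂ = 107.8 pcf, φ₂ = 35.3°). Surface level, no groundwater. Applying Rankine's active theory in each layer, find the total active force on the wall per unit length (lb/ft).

5030 lb/ft

K_a1 = tan²(45°−32.3°/2) = 0.3035; K_a2 = tan²(45°−35.3°/2) = 0.2675.
Layer 1: σ at base = K_a1 γ₁ h₁ = 243.7 psf; P₁ = ½×243.7×7.1 = 865.1.
Layer 2: σ_v at top = γ₁h₁ = 803.0; σ_h top = K_a2×803.0 = 214.8; σ_h base = K_a2×(803.0+107.8×11.1) = 535.0.
P₂ = ½(214.8+535.0)×11.1 = 4161. Total P_a = 865.1+4161 = 5027 lb/ft.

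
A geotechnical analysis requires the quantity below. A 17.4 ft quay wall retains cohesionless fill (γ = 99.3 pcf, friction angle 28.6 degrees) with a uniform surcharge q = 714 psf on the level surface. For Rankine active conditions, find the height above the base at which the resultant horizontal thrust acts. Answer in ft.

K_a = 0.3525.
Triangular part P₁ = ½K_aγH² = 5299 at H/3 = 5.800 ft; rectangular part P₂ = K_a q H = 4380 at H/2 = 8.700 ft.
ȳ = (P₁·5.800 + P₂·8.700)/(P₁+P₂) = 7.112 ft.

7.11 ft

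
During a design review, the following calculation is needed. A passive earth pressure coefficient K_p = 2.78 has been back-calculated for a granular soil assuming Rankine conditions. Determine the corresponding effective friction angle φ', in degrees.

28.1°

K_p = (1+sin φ)/(1−sin φ) ⇒ sin φ = (K_p − 1)/(K_p + 1) = 0.4709.
φ = arcsin(0.4709) = 28.09°.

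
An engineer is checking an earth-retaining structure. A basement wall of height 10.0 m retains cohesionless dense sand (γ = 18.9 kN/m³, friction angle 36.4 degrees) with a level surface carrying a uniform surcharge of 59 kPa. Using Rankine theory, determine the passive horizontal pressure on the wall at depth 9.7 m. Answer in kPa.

K_p = (1 + sin φ)/(1 − sin φ) = 3.919.
σ_v = γz + q = 18.9 × 9.7 + 59 = 242.3 kPa.
σ_h = K_p σ_v = 3.919 × 242.3 = 949.7 kPa.

950 kPa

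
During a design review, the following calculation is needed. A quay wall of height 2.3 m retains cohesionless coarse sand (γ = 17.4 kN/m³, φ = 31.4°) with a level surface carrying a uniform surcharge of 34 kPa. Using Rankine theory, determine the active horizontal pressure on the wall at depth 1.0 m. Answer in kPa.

K_a = (1 − sin φ)/(1 + sin φ) = 0.3149.
σ_v = γz + q = 17.4 × 1.0 + 34 = 51.40 kPa.
σ_h = K_a σ_v = 0.3149 × 51.40 = 16.19 kPa.

16.2 kPa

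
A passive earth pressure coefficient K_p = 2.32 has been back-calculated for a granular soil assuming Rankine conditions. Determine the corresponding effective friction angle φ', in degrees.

23.4°

K_p = (1+sin φ)/(1−sin φ) ⇒ sin φ = (K_p − 1)/(K_p + 1) = 0.3976.
φ = arcsin(0.3976) = 23.43°.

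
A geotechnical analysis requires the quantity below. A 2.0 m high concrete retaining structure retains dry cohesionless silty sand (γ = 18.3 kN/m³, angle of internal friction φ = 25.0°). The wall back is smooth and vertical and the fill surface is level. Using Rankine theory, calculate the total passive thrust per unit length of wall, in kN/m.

90.2 kN/m

K_p = tan²(45° + φ/2) = 2.464.
P_p = ½ K_p γ H² = 0.5 × 2.464 × 18.3 × 2.0² = 90.18 kN/m.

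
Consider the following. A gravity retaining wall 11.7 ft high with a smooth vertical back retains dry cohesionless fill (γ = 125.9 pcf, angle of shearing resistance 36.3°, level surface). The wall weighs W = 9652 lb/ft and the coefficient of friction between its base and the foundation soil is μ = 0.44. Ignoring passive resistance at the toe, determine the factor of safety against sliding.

1.92

K_a = tan²(45° − 36.3°/2) = 0.2563.
P_a = ½K_aγH² = 0.5×0.2563×125.9×11.7² = 2208 lb/ft, acting at H/3 = 3.900 ft above the base.
FS_sliding = μW / P_a = 0.44×9652 / 2208 = 1.923.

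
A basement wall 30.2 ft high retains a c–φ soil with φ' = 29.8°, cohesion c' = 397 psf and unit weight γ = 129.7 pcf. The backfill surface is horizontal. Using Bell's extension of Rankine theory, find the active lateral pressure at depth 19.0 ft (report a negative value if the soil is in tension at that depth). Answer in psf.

368 psf

K_a = (1 − sin φ)/(1 + sin φ) = 0.3360.
σ_a = K_a γ z − 2c√K_a = 0.3360×129.7×19.0 − 2×397×0.5797 = 367.8 psf.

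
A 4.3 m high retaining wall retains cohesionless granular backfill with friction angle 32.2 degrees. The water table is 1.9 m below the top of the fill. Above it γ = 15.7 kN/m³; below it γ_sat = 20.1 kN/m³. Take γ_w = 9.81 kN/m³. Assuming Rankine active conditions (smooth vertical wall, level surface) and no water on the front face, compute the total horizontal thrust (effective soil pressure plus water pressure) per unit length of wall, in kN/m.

K_a = tan²(45° − φ/2) = 0.3047.
γ' = 20.1 − 9.81 = 10.29 kN/m³. Depth below WT = 2.4 m.
σ'_h at WT = K_a γ d_w = 9.090 kPa; at base = 9.090 + K_a γ' × 2.4 = 16.62 kPa.
P₁ (0–1.9 m) = ½×9.090×1.9 = 8.636. P₂ (1.9–4.3 m) = ½(9.090+16.62)×2.4 = 30.85.
P_w = ½ γ_w h₂² = 0.5×9.81×2.4² = 28.25. Total = 8.636+30.85+28.25 = 67.74 kN/m.

67.7 kN/m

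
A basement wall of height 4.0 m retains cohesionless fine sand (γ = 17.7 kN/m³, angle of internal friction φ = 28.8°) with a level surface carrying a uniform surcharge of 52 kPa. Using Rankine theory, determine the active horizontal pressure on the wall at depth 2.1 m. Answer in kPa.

K_a = (1 − sin φ)/(1 + sin φ) = 0.3498.
σ_v = γz + q = 17.7 × 2.1 + 52 = 89.17 kPa.
σ_h = K_a σ_v = 0.3498 × 89.17 = 31.19 kPa.

31.2 kPa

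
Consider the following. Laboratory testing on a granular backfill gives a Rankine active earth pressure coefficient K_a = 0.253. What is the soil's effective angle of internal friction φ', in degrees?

K_a = tan²(45° − φ/2) ⇒ 45° − φ/2 = arctan(√0.253) = 26.70°.
φ = 2(45° − 26.70°) = 36.60°.

36.6°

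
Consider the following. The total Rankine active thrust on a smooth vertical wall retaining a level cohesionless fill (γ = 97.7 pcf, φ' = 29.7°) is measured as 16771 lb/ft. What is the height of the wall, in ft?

K_a = 0.3374. P_a = ½ K_a γ H² ⇒ H = √(2P_a/(K_a γ)).
H = √(2×16771/(0.3374×97.7)) = 31.90 ft.

31.9 ft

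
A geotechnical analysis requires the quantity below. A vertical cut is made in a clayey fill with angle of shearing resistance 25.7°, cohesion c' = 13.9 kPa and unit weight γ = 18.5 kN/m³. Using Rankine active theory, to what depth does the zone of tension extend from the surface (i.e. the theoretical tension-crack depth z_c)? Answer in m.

K_a = tan²(45° − 25.7°/2) = 0.3950; √K_a = 0.6285.
The active pressure is zero where K_a γ z = 2c√K_a, so z_c = 2c/(γ√K_a) = 2×13.9/(18.5×0.6285) = 2.391 m.

2.39 m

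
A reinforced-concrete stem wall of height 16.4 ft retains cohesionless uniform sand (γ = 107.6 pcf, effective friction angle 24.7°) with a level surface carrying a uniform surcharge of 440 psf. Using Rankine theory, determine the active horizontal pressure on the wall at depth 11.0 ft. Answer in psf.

K_a = (1 − sin φ)/(1 + sin φ) = 0.4106.
σ_v = γz + q = 107.6 × 11.0 + 440 = 1624 psf.
σ_h = K_a σ_v = 0.4106 × 1624 = 666.6 psf.

667 psf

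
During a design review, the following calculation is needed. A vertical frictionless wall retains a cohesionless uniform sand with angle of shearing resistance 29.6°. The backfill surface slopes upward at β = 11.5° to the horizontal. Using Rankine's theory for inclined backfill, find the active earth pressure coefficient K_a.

0.361

K_a = cos β · (cos β − √(cos²β − cos²φ)) / (cos β + √(cos²β − cos²φ)).
cos β = 0.9799, cos φ = 0.8695, √(cos²β − cos²φ) = 0.4519.
K_a = 0.9799 × (0.9799 − 0.4519)/(0.9799 + 0.4519) = 0.3614.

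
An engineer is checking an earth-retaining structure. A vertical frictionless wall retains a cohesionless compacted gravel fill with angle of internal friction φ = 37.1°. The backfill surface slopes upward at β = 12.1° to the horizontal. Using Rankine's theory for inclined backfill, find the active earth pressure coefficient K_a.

K_a = cos β · (cos β − √(cos²β − cos²φ)) / (cos β + √(cos²β − cos²φ)).
cos β = 0.9778, cos φ = 0.7976, √(cos²β − cos²φ) = 0.5656.
K_a = 0.9778 × (0.9778 − 0.5656)/(0.9778 + 0.5656) = 0.2611.

0.261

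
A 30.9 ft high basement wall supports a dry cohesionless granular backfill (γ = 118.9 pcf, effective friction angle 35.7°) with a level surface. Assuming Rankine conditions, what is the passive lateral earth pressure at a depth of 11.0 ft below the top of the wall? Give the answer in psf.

K_p = (1 + sin φ)/(1 − sin φ) = 3.802.
σ_h = K_p γ z = 3.802 × 118.9 × 11.0 = 4973 psf.

4970 psf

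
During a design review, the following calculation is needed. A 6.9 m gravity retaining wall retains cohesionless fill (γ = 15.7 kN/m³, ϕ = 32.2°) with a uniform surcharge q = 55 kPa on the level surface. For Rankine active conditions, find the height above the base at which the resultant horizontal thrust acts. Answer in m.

2.88 m

K_a = 0.3047.
Triangular part P₁ = ½K_aγH² = 113.9 at H/3 = 2.300 m; rectangular part P₂ = K_a q H = 115.6 at H/2 = 3.450 m.
ȳ = (P₁·2.300 + P₂·3.450)/(P₁+P₂) = 2.879 m.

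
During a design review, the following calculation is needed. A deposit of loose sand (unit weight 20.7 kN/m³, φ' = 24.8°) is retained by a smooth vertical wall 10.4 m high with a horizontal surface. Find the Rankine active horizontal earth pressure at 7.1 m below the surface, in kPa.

K_a = (1 − sin φ)/(1 + sin φ) = 0.4090.
σ_h = K_a γ z = 0.4090 × 20.7 × 7.1 = 60.11 kPa.

60.1 kPa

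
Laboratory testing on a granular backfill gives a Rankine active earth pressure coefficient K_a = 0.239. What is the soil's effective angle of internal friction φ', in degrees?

K_a = tan²(45° − φ/2) ⇒ 45° − φ/2 = arctan(√0.239) = 26.05°.
φ = 2(45° − 26.05°) = 37.89°.

37.9°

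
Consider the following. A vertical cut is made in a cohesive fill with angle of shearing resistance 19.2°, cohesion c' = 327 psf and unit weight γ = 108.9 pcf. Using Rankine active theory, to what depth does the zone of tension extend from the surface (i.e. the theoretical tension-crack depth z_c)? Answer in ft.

8.45 ft

K_a = tan²(45° − 19.2°/2) = 0.5050; √K_a = 0.7107.
The active pressure is zero where K_a γ z = 2c√K_a, so z_c = 2c/(γ√K_a) = 2×327/(108.9×0.7107) = 8.451 ft.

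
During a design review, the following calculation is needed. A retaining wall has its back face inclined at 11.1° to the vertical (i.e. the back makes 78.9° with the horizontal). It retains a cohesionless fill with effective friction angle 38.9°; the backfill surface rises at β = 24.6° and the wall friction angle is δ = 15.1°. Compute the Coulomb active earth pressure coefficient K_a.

0.414

K_a = sin²(α+φ) / [sin²α · sin(α−δ) · (1 + √{sin(φ+δ)sin(φ−β) / (sin(α−δ)sin(α+β))})²].
With α = 78.9°, φ = 38.9°, δ = 15.1°, β = 24.6°: K_a = 0.4143.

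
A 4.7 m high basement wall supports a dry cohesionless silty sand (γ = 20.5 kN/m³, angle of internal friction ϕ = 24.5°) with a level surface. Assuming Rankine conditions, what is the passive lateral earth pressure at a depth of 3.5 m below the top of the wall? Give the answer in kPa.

K_p = (1 + sin φ)/(1 − sin φ) = 2.417.
σ_h = K_p γ z = 2.417 × 20.5 × 3.5 = 173.4 kPa.

173 kPa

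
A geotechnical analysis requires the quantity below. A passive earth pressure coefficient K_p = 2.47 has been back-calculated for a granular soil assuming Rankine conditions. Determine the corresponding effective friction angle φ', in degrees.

25.1°

K_p = (1+sin φ)/(1−sin φ) ⇒ sin φ = (K_p − 1)/(K_p + 1) = 0.4236.
φ = arcsin(0.4236) = 25.06°.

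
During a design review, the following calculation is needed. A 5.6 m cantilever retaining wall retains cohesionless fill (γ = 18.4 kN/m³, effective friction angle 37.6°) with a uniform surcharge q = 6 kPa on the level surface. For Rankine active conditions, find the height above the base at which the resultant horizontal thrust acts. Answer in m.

1.96 m

K_a = 0.2421.
Triangular part P₁ = ½K_aγH² = 69.86 at H/3 = 1.867 m; rectangular part P₂ = K_a q H = 8.135 at H/2 = 2.800 m.
ȳ = (P₁·1.867 + P₂·2.800)/(P₁+P₂) = 1.964 m.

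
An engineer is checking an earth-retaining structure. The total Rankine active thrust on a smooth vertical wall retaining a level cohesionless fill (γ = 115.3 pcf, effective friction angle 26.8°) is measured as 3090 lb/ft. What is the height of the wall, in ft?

11.9 ft

K_a = 0.3785. P_a = ½ K_a γ H² ⇒ H = √(2P_a/(K_a γ)).
H = √(2×3090/(0.3785×115.3)) = 11.90 ft.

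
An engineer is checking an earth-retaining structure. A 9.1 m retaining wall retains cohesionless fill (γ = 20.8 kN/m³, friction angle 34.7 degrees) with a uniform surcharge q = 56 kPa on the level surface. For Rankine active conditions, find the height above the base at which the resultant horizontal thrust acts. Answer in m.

K_a = 0.2745.
Triangular part P₁ = ½K_aγH² = 236.4 at H/3 = 3.033 m; rectangular part P₂ = K_a q H = 139.9 at H/2 = 4.550 m.
ȳ = (P₁·3.033 + P₂·4.550)/(P₁+P₂) = 3.597 m.

3.60 m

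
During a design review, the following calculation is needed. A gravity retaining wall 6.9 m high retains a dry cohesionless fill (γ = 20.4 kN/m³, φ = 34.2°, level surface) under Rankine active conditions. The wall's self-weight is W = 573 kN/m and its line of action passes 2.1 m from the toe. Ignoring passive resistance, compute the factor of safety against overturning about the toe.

3.84

K_a = tan²(45° − 34.2°/2) = 0.2803.
P_a = ½K_aγH² = 0.5×0.2803×20.4×6.9² = 136.1 kN/m, acting at H/3 = 2.300 m above the base.
Overturning moment M_o = P_a × H/3 = 136.1 × 2.300 = 313.1.
Resisting moment M_r = W × 2.1 = 573 × 2.1 = 1203.
FS_overturning = M_r/M_o = 1203/313.1 = 3.843.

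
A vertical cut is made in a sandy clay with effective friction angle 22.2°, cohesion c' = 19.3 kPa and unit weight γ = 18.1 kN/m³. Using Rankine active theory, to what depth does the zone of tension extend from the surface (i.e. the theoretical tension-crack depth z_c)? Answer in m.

K_a = tan²(45° − 22.2°/2) = 0.4515; √K_a = 0.6720.
The active pressure is zero where K_a γ z = 2c√K_a, so z_c = 2c/(γ√K_a) = 2×19.3/(18.1×0.6720) = 3.174 m.

3.17 m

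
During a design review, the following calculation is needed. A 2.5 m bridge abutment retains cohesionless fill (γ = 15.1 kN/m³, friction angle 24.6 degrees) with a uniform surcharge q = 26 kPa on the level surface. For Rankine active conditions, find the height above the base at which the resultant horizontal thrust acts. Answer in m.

K_a = 0.4121.
Triangular part P₁ = ½K_aγH² = 19.45 at H/3 = 0.8333 m; rectangular part P₂ = K_a q H = 26.79 at H/2 = 1.250 m.
ȳ = (P₁·0.8333 + P₂·1.250)/(P₁+P₂) = 1.075 m.

1.07 m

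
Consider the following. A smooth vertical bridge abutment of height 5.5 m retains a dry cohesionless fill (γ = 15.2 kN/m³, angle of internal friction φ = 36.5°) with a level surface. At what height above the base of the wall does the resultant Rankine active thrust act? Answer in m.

1.83 m

K_a = 0.2541.
The pressure distribution is triangular, so the resultant acts at H/3 above the base = 5.5/3 = 1.833 m.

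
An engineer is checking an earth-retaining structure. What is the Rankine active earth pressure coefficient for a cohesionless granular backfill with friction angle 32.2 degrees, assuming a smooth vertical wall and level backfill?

K_a = (1 − sin φ)/(1 + sin φ) = (1 − sin 32.2°)/(1 + sin 32.2°) = 0.3047.

0.305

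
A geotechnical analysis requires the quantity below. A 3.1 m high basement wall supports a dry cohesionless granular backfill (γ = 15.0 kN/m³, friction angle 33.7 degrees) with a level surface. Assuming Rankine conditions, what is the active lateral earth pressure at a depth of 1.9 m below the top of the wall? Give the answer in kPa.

8.16 kPa

K_a = (1 − sin φ)/(1 + sin φ) = 0.2863.
σ_h = K_a γ z = 0.2863 × 15.0 × 1.9 = 8.160 kPa.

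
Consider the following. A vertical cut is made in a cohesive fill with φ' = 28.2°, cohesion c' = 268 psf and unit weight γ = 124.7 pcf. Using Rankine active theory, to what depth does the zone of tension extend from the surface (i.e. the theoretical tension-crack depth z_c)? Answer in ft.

7.18 ft

K_a = tan²(45° − 28.2°/2) = 0.3582; √K_a = 0.5985.
The active pressure is zero where K_a γ z = 2c√K_a, so z_c = 2c/(γ√K_a) = 2×268/(124.7×0.5985) = 7.182 ft.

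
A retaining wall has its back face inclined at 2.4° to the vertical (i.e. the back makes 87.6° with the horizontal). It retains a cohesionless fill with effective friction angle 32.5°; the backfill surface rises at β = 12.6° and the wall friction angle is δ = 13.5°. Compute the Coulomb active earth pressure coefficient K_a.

K_a = sin²(α+φ) / [sin²α · sin(α−δ) · (1 + √{sin(φ+δ)sin(φ−β) / (sin(α−δ)sin(α+β))})²].
With α = 87.6°, φ = 32.5°, δ = 13.5°, β = 12.6°: K_a = 0.3426.

0.343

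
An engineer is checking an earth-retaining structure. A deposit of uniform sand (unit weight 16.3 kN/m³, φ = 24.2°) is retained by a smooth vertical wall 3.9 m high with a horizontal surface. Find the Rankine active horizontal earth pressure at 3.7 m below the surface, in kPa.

K_a = (1 − sin φ)/(1 + sin φ) = 0.4185.
σ_h = K_a γ z = 0.4185 × 16.3 × 3.7 = 25.24 kPa.

25.2 kPa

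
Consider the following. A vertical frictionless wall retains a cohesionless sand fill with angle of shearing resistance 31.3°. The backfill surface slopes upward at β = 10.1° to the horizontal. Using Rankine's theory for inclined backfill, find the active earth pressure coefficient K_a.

K_a = cos β · (cos β − √(cos²β − cos²φ)) / (cos β + √(cos²β − cos²φ)).
cos β = 0.9845, cos φ = 0.8545, √(cos²β − cos²φ) = 0.4890.
K_a = 0.9845 × (0.9845 − 0.4890)/(0.9845 + 0.4890) = 0.3310.

0.331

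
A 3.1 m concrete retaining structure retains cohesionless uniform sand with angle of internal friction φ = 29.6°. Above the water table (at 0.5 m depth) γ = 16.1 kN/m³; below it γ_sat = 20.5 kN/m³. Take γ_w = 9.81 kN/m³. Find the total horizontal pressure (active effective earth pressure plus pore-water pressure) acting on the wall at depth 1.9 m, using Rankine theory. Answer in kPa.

21.5 kPa

K_a = (1 − sin φ)/(1 + sin φ) = 0.3387.
γ' = 20.5 − 9.81 = 10.69 kN/m³.
Effective vertical stress at 1.9 m: σ'_v = 16.1×0.5 + 10.69×1.40 = 23.02 kPa.
σ'_h = K_a σ'_v = 0.3387 × 23.02 = 7.796 kPa; u = γ_w × 1.40 = 13.73 kPa.
Total σ_h = 7.796 + 13.73 = 21.53 kPa.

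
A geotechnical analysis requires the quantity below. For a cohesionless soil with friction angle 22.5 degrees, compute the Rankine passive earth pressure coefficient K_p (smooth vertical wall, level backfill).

2.24

K_p = (1 + sin φ)/(1 − sin φ) = tan²(45° + 22.5°/2) = 2.240.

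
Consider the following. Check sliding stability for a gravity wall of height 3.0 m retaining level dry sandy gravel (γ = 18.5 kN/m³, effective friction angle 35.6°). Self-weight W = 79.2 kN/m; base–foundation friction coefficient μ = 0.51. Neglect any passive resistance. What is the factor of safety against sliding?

K_a = tan²(45° − 35.6°/2) = 0.2641.
P_a = ½K_aγH² = 0.5×0.2641×18.5×3.0² = 21.99 kN/m, acting at H/3 = 1.000 m above the base.
FS_sliding = μW / P_a = 0.51×79.2 / 21.99 = 1.837.

1.84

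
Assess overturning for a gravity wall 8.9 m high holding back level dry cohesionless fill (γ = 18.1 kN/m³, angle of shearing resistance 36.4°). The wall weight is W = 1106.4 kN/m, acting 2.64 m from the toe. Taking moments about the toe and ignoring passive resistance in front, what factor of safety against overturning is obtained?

K_a = tan²(45° − 36.4°/2) = 0.2552.
P_a = ½K_aγH² = 0.5×0.2552×18.1×8.9² = 182.9 kN/m, acting at H/3 = 2.967 m above the base.
Overturning moment M_o = P_a × H/3 = 182.9 × 2.967 = 542.6.
Resisting moment M_r = W × 2.64 = 1106.4 × 2.64 = 2921.
FS_overturning = M_r/M_o = 2921/542.6 = 5.383.

5.38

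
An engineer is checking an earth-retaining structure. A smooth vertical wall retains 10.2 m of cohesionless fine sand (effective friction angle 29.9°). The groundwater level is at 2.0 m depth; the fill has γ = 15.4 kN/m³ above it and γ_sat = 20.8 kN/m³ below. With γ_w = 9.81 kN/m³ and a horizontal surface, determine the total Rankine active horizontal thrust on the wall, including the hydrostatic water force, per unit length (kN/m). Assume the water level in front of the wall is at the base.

548 kN/m

K_a = tan²(45° − φ/2) = 0.3347.
γ' = 20.8 − 9.81 = 10.99 kN/m³. Depth below WT = 8.2 m.
σ'_h at WT = K_a γ d_w = 10.31 kPa; at base = 10.31 + K_a γ' × 8.2 = 40.47 kPa.
P₁ (0–2.0 m) = ½×10.31×2.0 = 10.31. P₂ (2.0–10.2 m) = ½(10.31+40.47)×8.2 = 208.2.
P_w = ½ γ_w h₂² = 0.5×9.81×8.2² = 329.8. Total = 10.31+208.2+329.8 = 548.3 kN/m.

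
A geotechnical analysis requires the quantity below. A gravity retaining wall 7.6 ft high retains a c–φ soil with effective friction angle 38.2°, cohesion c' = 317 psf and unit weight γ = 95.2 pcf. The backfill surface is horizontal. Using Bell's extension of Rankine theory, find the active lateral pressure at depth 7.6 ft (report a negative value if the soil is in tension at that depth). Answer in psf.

-137 psf

K_a = (1 − sin φ)/(1 + sin φ) = 0.2358.
σ_a = K_a γ z − 2c√K_a = 0.2358×95.2×7.6 − 2×317×0.4856 = -137.3 psf.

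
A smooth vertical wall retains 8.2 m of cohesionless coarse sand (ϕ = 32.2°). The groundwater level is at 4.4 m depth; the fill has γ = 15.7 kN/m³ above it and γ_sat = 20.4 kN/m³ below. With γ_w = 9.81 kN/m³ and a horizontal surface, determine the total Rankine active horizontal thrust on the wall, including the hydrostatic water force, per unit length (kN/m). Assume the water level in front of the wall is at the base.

K_a = tan²(45° − φ/2) = 0.3047.
γ' = 20.4 − 9.81 = 10.59 kN/m³. Depth below WT = 3.8 m.
σ'_h at WT = K_a γ d_w = 21.05 kPa; at base = 21.05 + K_a γ' × 3.8 = 33.31 kPa.
P₁ (0–4.4 m) = ½×21.05×4.4 = 46.31. P₂ (4.4–8.2 m) = ½(21.05+33.31)×3.8 = 103.3.
P_w = ½ γ_w h₂² = 0.5×9.81×3.8² = 70.83. Total = 46.31+103.3+70.83 = 220.4 kN/m.

220 kN/m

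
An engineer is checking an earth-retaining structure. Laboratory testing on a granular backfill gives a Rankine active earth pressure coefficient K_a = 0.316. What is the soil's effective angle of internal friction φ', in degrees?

31.3°

K_a = tan²(45° − φ/2) ⇒ 45° − φ/2 = arctan(√0.316) = 29.34°.
φ = 2(45° − 29.34°) = 31.32°.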